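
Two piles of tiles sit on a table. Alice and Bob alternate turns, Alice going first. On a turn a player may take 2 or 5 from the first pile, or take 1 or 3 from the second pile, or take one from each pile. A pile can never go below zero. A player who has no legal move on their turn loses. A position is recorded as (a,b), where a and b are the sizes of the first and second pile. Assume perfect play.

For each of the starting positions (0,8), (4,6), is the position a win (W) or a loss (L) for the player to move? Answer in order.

Positions with no move are L. A position that does have a move is losing for the player to move precisely when every available move leads to a winning position for the opponent. Fill in the labels:
No move ever increases a pile, so every position that can arise here has a ≤ 4 and b ≤ 8; it is enough to label the cells with 0 ≤ a ≤ 4 and 0 ≤ b ≤ 8.
Every move lowers a or b (never raises either), so fill the grid row by row in increasing a, and left to right within a row: each cell's successors are then already labelled.
      b=0  b=1  b=2  b=3  b=4  b=5  b=6  b=7  b=8
a=0:    L    W    L    W    L    W    L    W    L
a=1:    L    W    L    W    L    W    L    W    L
a=2:    W    W    W    W    W    W    W    W    W
a=3:    W    L    W    L    W    L    W    L    W
a=4:    L    W    W    W    W    L    W    L    W
Cells with no legal move (terminal, hence L): (0,0), (1,0).
The remaining L cells, each justified by listing all of its moves:
(0,2): →(0,1)(W) only, which is W, so L
(0,4): →(0,3)(W), (0,1)(W) — all W, so L
(0,6): →(0,5)(W), (0,3)(W) — all W, so L
(0,8): →(0,7)(W), (0,5)(W) — all W, so L
(1,2): →(1,1)(W), (0,1)(W) — all W, so L
(1,4): →(1,3)(W), (1,1)(W), (0,3)(W) — all W, so L
(1,6): →(1,5)(W), (1,3)(W), (0,5)(W) — all W, so L
(1,8): →(1,7)(W), (1,5)(W), (0,7)(W) — all W, so L
(3,1): →(1,1)(W), (3,0)(W), (2,0)(W) — all W, so L
(3,3): →(1,3)(W), (3,2)(W), (3,0)(W), (2,2)(W) — all W, so L
(3,5): →(1,5)(W), (3,4)(W), (3,2)(W), (2,4)(W) — all W, so L
(3,7): →(1,7)(W), (3,6)(W), (3,4)(W), (2,6)(W) — all W, so L
(4,0): →(2,0)(W) only, which is W, so L
(4,5): →(2,5)(W), (4,4)(W), (4,2)(W), (3,4)(W) — all W, so L
(4,7): →(2,7)(W), (4,6)(W), (4,4)(W), (3,6)(W) — all W, so L
Every other cell has at least one move into one of the L cells above, so it is W.
(0,8): one of the L cells justified above, so L
(4,6): the move to (4,5) reaches an L cell, so W

(0,8): L, (4,6): W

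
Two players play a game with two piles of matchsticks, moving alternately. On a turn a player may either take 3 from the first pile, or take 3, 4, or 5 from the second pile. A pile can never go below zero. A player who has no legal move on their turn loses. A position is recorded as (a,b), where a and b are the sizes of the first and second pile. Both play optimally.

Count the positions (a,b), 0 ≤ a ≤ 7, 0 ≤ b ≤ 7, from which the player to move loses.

24

Classify positions by backward induction: terminal positions (no move available) are L. From any other position, the mover wins iff some move reaches an L.
Every move lowers a or b (never raises either), so fill the grid row by row in increasing a, and left to right within a row: each cell's successors are then already labelled.
      b=0  b=1  b=2  b=3  b=4  b=5  b=6  b=7
a=0:    L    L    L    W    W    W    W    W
a=1:    L    L    L    W    W    W    W    W
a=2:    L    L    L    W    W    W    W    W
a=3:    W    W    W    L    L    L    W    W
a=4:    W    W    W    L    L    L    W    W
a=5:    W    W    W    L    L    L    W    W
a=6:    L    L    L    W    W    W    W    W
a=7:    L    L    L    W    W    W    W    W
Cells with no legal move (terminal, hence L): (0,0), (0,1), (0,2), (1,0), (1,1), (1,2), (2,0), (2,1), (2,2).
The remaining L cells, each justified by listing all of its moves:
(3,3): only reaches (0,3)(W), (3,0)(W), all W → L
(3,4): only reaches (0,4)(W), (3,1)(W), (3,0)(W), all W → L
(3,5): only reaches (0,5)(W), (3,2)(W), (3,1)(W), (3,0)(W), all W → L
(4,3): only reaches (1,3)(W), (4,0)(W), all W → L
(4,4): only reaches (1,4)(W), (4,1)(W), (4,0)(W), all W → L
(4,5): only reaches (1,5)(W), (4,2)(W), (4,1)(W), (4,0)(W), all W → L
(5,3): only reaches (2,3)(W), (5,0)(W), all W → L
(5,4): only reaches (2,4)(W), (5,1)(W), (5,0)(W), all W → L
(5,5): only reaches (2,5)(W), (5,2)(W), (5,1)(W), (5,0)(W), all W → L
(6,0): only reaches (3,0)(W), which is W → L
(6,1): only reaches (3,1)(W), which is W → L
(6,2): only reaches (3,2)(W), which is W → L
(7,0): only reaches (4,0)(W), which is W → L
(7,1): only reaches (4,1)(W), which is W → L
(7,2): only reaches (4,2)(W), which is W → L
Every other cell has at least one move into one of the L cells above, so it is W.
L cells per row: a=0: 3, a=1: 3, a=2: 3, a=3: 3, a=4: 3, a=5: 3, a=6: 3, a=7: 3; total 24.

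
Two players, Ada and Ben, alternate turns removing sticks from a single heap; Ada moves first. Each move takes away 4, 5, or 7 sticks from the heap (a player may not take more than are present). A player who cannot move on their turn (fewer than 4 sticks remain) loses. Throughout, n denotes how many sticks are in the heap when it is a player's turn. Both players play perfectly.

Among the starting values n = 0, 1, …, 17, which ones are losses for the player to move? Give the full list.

Use the standard recursion: the mover loses at a terminal position; elsewhere, the mover wins exactly when some move hands the opponent an L position.
n=0: no move → L
n=1: no move → L
n=2: no move → L
n=3: no move → L
n=4: reaches L-position 0 → W
n=5: reaches L-position 1 → W
n=6: reaches L-position 2 → W
n=7: reaches L-position 3 → W
n=8: reaches L-position 3 → W
n=9: reaches L-position 2 → W
n=10: reaches L-position 3 → W
n=11: only reaches 7(W), 6(W), 4(W), all W → L
n=12: only reaches 8(W), 7(W), 5(W), all W → L
n=13: only reaches 9(W), 8(W), 6(W), all W → L
n=14: only reaches 10(W), 9(W), 7(W), all W → L
n=15: reaches L-position 11 → W
n=16: reaches L-position 12 → W
n=17: reaches L-position 13 → W
Reading off the rows marked L gives the requested list; there are 8 such values of n.

0, 1, 2, 3, 11, 12, 13, 14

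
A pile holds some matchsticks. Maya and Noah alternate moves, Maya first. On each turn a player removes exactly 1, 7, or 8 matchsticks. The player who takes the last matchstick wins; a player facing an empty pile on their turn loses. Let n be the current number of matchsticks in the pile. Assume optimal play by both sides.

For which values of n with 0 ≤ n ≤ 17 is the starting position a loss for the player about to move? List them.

Use the standard recursion: the mover loses at a terminal position; elsewhere, the mover wins exactly when some move hands the opponent an L position.
n=0: no move → L
n=1: →0(L), so W
n=2: →1(W) only, which is W, so L
n=3: →2(L), so W
n=4: →3(W) only, which is W, so L
n=5: →4(L), so W
n=6: →5(W) only, which is W, so L
n=7: →6(L), so W
n=8: →0(L), so W
n=9: →2(L), so W
n=10: →2(L), so W
n=11: →4(L), so W
n=12: →4(L), so W
n=13: →6(L), so W
n=14: →6(L), so W
n=15: →14(W), 8(W), 7(W) — all W, so L
n=16: →15(L), so W
n=17: →16(W), 10(W), 9(W) — all W, so L
The losing starting values of n are exactly the entries labelled L in this table (6 of them).

0, 2, 4, 6, 15, 17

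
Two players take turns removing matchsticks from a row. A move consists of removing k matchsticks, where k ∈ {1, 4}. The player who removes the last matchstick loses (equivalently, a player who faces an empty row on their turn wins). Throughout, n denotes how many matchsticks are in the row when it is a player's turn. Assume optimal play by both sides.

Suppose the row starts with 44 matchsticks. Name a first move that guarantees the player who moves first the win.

Build the W/L table. Terminal = W. A non-terminal position is W if it has a move to some L; otherwise it is L.
n=0: no move; the opponent has just taken the last matchstick and therefore loses → W
n=1: only reaches 0(W), which is W → L
n=2: reaches L-position 1 → W
n=3: only reaches 2(W), which is W → L
n=4: reaches L-position 3 → W
n=5: reaches L-position 1 → W
n=6: only reaches 5(W), 2(W), all W → L
n=7: reaches L-position 6 → W
n=8: only reaches 7(W), 4(W), all W → L
n=9: reaches L-position 8 → W
n=10: reaches L-position 6 → W
n=11: only reaches 10(W), 7(W), all W → L
n=12: reaches L-position 11 → W
n=13: only reaches 12(W), 9(W), all W → L
n=14: reaches L-position 13 → W
n=15: reaches L-position 11 → W
n=16: only reaches 15(W), 12(W), all W → L
n=17: reaches L-position 16 → W
n=18: only reaches 17(W), 14(W), all W → L
n=19: reaches L-position 18 → W
n=20: reaches L-position 16 → W
n=21: only reaches 20(W), 17(W), all W → L
n=22: reaches L-position 21 → W
n=23: only reaches 22(W), 19(W), all W → L
n=24: reaches L-position 23 → W
n=25: reaches L-position 21 → W
n=26: only reaches 25(W), 22(W), all W → L
n=27: reaches L-position 26 → W
n=28: only reaches 27(W), 24(W), all W → L
n=29: reaches L-position 28 → W
n=30: reaches L-position 26 → W
n=31: only reaches 30(W), 27(W), all W → L
n=32: reaches L-position 31 → W
n=33: only reaches 32(W), 29(W), all W → L
n=34: reaches L-position 33 → W
n=35: reaches L-position 31 → W
n=36: only reaches 35(W), 32(W), all W → L
n=37: reaches L-position 36 → W
n=38: only reaches 37(W), 34(W), all W → L
n=39: reaches L-position 38 → W
n=40: reaches L-position 36 → W
n=41: only reaches 40(W), 37(W), all W → L
n=42: reaches L-position 41 → W
n=43: only reaches 42(W), 39(W), all W → L
n=44: reaches L-position 43 → W
From 44, the L positions reachable in one move are: 43.

Remove 1, leaving 43.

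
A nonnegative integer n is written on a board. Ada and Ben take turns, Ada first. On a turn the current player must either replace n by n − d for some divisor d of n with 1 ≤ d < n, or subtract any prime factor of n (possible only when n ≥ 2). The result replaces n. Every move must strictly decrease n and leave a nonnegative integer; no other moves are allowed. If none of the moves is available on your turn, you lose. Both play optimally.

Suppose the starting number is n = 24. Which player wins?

Ada wins.

Use the standard recursion: the mover loses at a terminal position; elsewhere, the mover wins exactly when some move hands the opponent an L position.
n=0: no move → L
n=1: no move → L
n=2: W (go to 0, an L position)
n=3: W (go to 0, an L position)
n=4: L (options 2(W), 3(W) are all W)
n=5: W (go to 0, an L position)
n=6: W (go to 4, an L position)
n=7: W (go to 0, an L position)
n=8: W (go to 4, an L position)
n=9: L (options 6(W), 8(W) are all W)
n=10: W (go to 9, an L position)
n=11: W (go to 0, an L position)
n=12: W (go to 9, an L position)
n=13: W (go to 0, an L position)
n=14: L (options 7(W), 12(W), 13(W) are all W)
n=15: W (go to 14, an L position)
n=16: W (go to 14, an L position)
n=17: W (go to 0, an L position)
n=18: W (go to 9, an L position)
n=19: W (go to 0, an L position)
n=20: L (options 10(W), 15(W), 16(W), 18(W), 19(W) are all W)
n=21: W (go to 14, an L position)
n=22: W (go to 20, an L position)
n=23: W (go to 0, an L position)
n=24: W (go to 20, an L position)
The starting position 24 is W: Ada should move to 20, handing over an L position.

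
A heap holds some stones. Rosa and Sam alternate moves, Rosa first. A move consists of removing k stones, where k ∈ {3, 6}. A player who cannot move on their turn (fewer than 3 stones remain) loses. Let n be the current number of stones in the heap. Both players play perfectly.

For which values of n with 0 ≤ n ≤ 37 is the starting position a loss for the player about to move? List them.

0, 1, 2, 9, 10, 11, 18, 19, 20, 27, 28, 29, 36, 37

Work bottom-up. With no move the player to move loses. Otherwise the position is W if at least one move leads to an L position for the opponent, and L if every move leads to a W.
n=0: no move → L
n=1: no move → L
n=2: no move → L
n=3: reaches L-position 0 → W
n=4: reaches L-position 1 → W
n=5: reaches L-position 2 → W
n=6: reaches L-position 0 → W
n=7: reaches L-position 1 → W
n=8: reaches L-position 2 → W
n=9: only reaches 6(W), 3(W), all W → L
n=10: only reaches 7(W), 4(W), all W → L
n=11: only reaches 8(W), 5(W), all W → L
n=12: reaches L-position 9 → W
n=13: reaches L-position 10 → W
n=14: reaches L-position 11 → W
n=15: reaches L-position 9 → W
n=16: reaches L-position 10 → W
n=17: reaches L-position 11 → W
n=18: only reaches 15(W), 12(W), all W → L
n=19: only reaches 16(W), 13(W), all W → L
n=20: only reaches 17(W), 14(W), all W → L
n=21: reaches L-position 18 → W
n=22: reaches L-position 19 → W
n=23: reaches L-position 20 → W
n=24: reaches L-position 18 → W
n=25: reaches L-position 19 → W
n=26: reaches L-position 20 → W
n=27: only reaches 24(W), 21(W), all W → L
n=28: only reaches 25(W), 22(W), all W → L
n=29: only reaches 26(W), 23(W), all W → L
n=30: reaches L-position 27 → W
n=31: reaches L-position 28 → W
n=32: reaches L-position 29 → W
n=33: reaches L-position 27 → W
n=34: reaches L-position 28 → W
n=35: reaches L-position 29 → W
n=36: only reaches 33(W), 30(W), all W → L
n=37: only reaches 34(W), 31(W), all W → L
Reading off the rows marked L gives the requested list; there are 14 such values of n.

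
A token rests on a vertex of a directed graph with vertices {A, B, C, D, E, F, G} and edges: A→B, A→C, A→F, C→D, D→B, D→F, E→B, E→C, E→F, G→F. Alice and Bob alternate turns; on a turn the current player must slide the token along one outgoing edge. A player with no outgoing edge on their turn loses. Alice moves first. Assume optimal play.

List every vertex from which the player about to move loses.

Label each position W (a win for the player to move) or L (a loss). A position with no legal move is L; any other position is W exactly when some move reaches an L, and L when every move reaches a W.
Every edge goes from a vertex to one that appears earlier in the order B, F, D, C, A, E, G, so processing vertices in that order labels each vertex after all of its successors.
B: no outgoing edge → L
F: no outgoing edge → L
D: reaches L-position F → W
C: only reaches D(W), which is W → L
A: reaches L-position C → W
E: reaches L-position C → W
G: reaches L-position F → W
The losing starting vertices are exactly the entries labelled L in this table (3 of them).

B, C, F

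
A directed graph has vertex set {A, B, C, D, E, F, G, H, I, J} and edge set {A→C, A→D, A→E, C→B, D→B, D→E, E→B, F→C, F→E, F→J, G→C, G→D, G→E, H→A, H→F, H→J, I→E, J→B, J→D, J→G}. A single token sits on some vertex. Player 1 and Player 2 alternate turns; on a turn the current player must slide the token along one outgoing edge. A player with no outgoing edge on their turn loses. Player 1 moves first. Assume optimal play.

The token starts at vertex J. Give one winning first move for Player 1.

Build the W/L table. Terminal = L. A non-terminal position is W if it has a move to some L; otherwise it is L.
Every edge goes from a vertex to one that appears earlier in the order B, C, E, D, G, J, F, A, I, H, so processing vertices in that order labels each vertex after all of its successors.
B: no outgoing edge → L
C: W (go to B, an L position)
E: W (go to B, an L position)
D: W (go to B, an L position)
G: L (options D(W), E(W), C(W) are all W)
J: W (go to G, an L position)
F: L (options J(W), E(W), C(W) are all W)
A: L (options D(W), E(W), C(W) are all W)
I: L (sole option E(W) is W)
H: W (go to A, an L position)
From J, the L positions reachable in one move are: G, B. Any move reaching one of these is winning.

Move to G.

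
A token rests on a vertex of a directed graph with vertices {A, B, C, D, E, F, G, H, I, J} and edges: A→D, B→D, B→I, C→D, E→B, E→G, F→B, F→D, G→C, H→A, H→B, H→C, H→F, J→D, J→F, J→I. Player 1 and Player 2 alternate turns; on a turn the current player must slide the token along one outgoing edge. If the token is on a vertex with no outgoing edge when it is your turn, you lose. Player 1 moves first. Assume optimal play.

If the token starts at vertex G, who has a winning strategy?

Player 2 wins.

Compute win/loss labels from the base case upward. A position with no move is L. Any other position is W if it can reach an L in one move, else L.
Every edge goes from a vertex to one that appears earlier in the order D, I, B, A, F, C, G, E, J, H, so processing vertices in that order labels each vertex after all of its successors.
D: no outgoing edge → L
I: no outgoing edge → L
B: reaches L-position I → W
A: reaches L-position D → W
F: reaches L-position D → W
C: reaches L-position D → W
G: only reaches C(W), which is W → L
E: reaches L-position G → W
J: reaches L-position I → W
H: only reaches C(W), F(W), A(W), B(W), all W → L
Every move from G reaches a W position, so the mover loses.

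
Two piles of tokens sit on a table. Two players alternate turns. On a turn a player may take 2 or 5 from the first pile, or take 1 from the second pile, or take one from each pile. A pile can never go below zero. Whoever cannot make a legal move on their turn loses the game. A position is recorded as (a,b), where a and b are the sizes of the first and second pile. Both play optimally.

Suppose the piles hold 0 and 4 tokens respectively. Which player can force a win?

The second player wins.

Positions with no move are L. A position that does have a move is losing for the player to move precisely when every available move leads to a winning position for the opponent. Fill in the labels:
No move ever increases a pile, so every position that can arise here has a ≤ 0 and b ≤ 4; it is enough to label the cells with 0 ≤ a ≤ 0 and 0 ≤ b ≤ 4.
Every move lowers a or b (never raises either), so fill the grid row by row in increasing a, and left to right within a row: each cell's successors are then already labelled.
      b=0  b=1  b=2  b=3  b=4
a=0:    L    W    L    W    L
Cells with no legal move (terminal, hence L): (0,0).
The remaining L cells, each justified by listing all of its moves:
(0,2): →(0,1)(W) only, which is W, so L
(0,4): →(0,3)(W) only, which is W, so L
Every other cell has at least one move into one of the L cells above, so it is W.
Every move from (0,4) reaches a W position, so the mover loses.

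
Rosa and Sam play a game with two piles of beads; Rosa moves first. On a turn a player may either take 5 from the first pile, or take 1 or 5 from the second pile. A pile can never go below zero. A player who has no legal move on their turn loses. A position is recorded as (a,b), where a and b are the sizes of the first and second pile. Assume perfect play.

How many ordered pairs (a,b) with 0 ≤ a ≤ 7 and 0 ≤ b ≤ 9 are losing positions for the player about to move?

40

Classify positions by backward induction: terminal positions (no move available) are L. From any other position, the mover wins iff some move reaches an L.
Every move lowers a or b (never raises either), so fill the grid row by row in increasing a, and left to right within a row: each cell's successors are then already labelled.
      b=0  b=1  b=2  b=3  b=4  b=5  b=6  b=7  b=8  b=9
a=0:    L    W    L    W    L    W    L    W    L    W
a=1:    L    W    L    W    L    W    L    W    L    W
a=2:    L    W    L    W    L    W    L    W    L    W
a=3:    L    W    L    W    L    W    L    W    L    W
a=4:    L    W    L    W    L    W    L    W    L    W
a=5:    W    L    W    L    W    L    W    L    W    L
a=6:    W    L    W    L    W    L    W    L    W    L
a=7:    W    L    W    L    W    L    W    L    W    L
Cells with no legal move (terminal, hence L): (0,0), (1,0), (2,0), (3,0), (4,0).
The remaining L cells, each justified by listing all of its moves:
(0,2): →(0,1)(W) only, which is W, so L
(0,4): →(0,3)(W) only, which is W, so L
(0,6): →(0,5)(W), (0,1)(W) — all W, so L
(0,8): →(0,7)(W), (0,3)(W) — all W, so L
(1,2): →(1,1)(W) only, which is W, so L
(1,4): →(1,3)(W) only, which is W, so L
(1,6): →(1,5)(W), (1,1)(W) — all W, so L
(1,8): →(1,7)(W), (1,3)(W) — all W, so L
(2,2): →(2,1)(W) only, which is W, so L
(2,4): →(2,3)(W) only, which is W, so L
(2,6): →(2,5)(W), (2,1)(W) — all W, so L
(2,8): →(2,7)(W), (2,3)(W) — all W, so L
(3,2): →(3,1)(W) only, which is W, so L
(3,4): →(3,3)(W) only, which is W, so L
(3,6): →(3,5)(W), (3,1)(W) — all W, so L
(3,8): →(3,7)(W), (3,3)(W) — all W, so L
(4,2): →(4,1)(W) only, which is W, so L
(4,4): →(4,3)(W) only, which is W, so L
(4,6): →(4,5)(W), (4,1)(W) — all W, so L
(4,8): →(4,7)(W), (4,3)(W) — all W, so L
(5,1): →(0,1)(W), (5,0)(W) — all W, so L
(5,3): →(0,3)(W), (5,2)(W) — all W, so L
(5,5): →(0,5)(W), (5,4)(W), (5,0)(W) — all W, so L
(5,7): →(0,7)(W), (5,6)(W), (5,2)(W) — all W, so L
(5,9): →(0,9)(W), (5,8)(W), (5,4)(W) — all W, so L
(6,1): →(1,1)(W), (6,0)(W) — all W, so L
(6,3): →(1,3)(W), (6,2)(W) — all W, so L
(6,5): →(1,5)(W), (6,4)(W), (6,0)(W) — all W, so L
(6,7): →(1,7)(W), (6,6)(W), (6,2)(W) — all W, so L
(6,9): →(1,9)(W), (6,8)(W), (6,4)(W) — all W, so L
(7,1): →(2,1)(W), (7,0)(W) — all W, so L
(7,3): →(2,3)(W), (7,2)(W) — all W, so L
(7,5): →(2,5)(W), (7,4)(W), (7,0)(W) — all W, so L
(7,7): →(2,7)(W), (7,6)(W), (7,2)(W) — all W, so L
(7,9): →(2,9)(W), (7,8)(W), (7,4)(W) — all W, so L
Every other cell has at least one move into one of the L cells above, so it is W.
L cells per row: a=0: 5, a=1: 5, a=2: 5, a=3: 5, a=4: 5, a=5: 5, a=6: 5, a=7: 5; total 40.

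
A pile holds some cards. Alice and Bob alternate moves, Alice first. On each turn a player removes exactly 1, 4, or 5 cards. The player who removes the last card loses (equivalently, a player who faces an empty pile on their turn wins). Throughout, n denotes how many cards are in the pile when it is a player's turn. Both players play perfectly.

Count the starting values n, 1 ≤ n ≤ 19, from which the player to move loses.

Build the W/L table. Terminal = W. A non-terminal position is W if it has a move to some L; otherwise it is L.
n=0: no move; the opponent has just taken the last card and therefore loses → W
n=1: only reaches 0(W), which is W → L
n=2: reaches L-position 1 → W
n=3: only reaches 2(W), which is W → L
n=4: reaches L-position 3 → W
n=5: reaches L-position 1 → W
n=6: reaches L-position 1 → W
n=7: reaches L-position 3 → W
n=8: reaches L-position 3 → W
n=9: only reaches 8(W), 5(W), 4(W), all W → L
n=10: reaches L-position 9 → W
n=11: only reaches 10(W), 7(W), 6(W), all W → L
n=12: reaches L-position 11 → W
n=13: reaches L-position 9 → W
n=14: reaches L-position 9 → W
n=15: reaches L-position 11 → W
n=16: reaches L-position 11 → W
n=17: only reaches 16(W), 13(W), 12(W), all W → L
n=18: reaches L-position 17 → W
n=19: only reaches 18(W), 15(W), 14(W), all W → L
L entries with 1 ≤ n ≤ 19 (the range starts at n=1): n = 1, 3, 9, 11, 17, 19; that makes 6.

6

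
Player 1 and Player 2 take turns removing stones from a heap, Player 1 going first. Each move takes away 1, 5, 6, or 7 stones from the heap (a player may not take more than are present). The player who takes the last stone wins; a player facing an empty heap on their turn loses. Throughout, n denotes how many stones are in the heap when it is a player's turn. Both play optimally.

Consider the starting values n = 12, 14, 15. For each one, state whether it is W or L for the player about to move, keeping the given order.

Label each position W (a win for the player to move) or L (a loss). A position with no legal move is L; any other position is W exactly when some move reaches an L, and L when every move reaches a W.
n=0: no move → L
n=1: W (go to 0, an L position)
n=2: L (sole option 1(W) is W)
n=3: W (go to 2, an L position)
n=4: L (sole option 3(W) is W)
n=5: W (go to 4, an L position)
n=6: W (go to 0, an L position)
n=7: W (go to 2, an L position)
n=8: W (go to 2, an L position)
n=9: W (go to 4, an L position)
n=10: W (go to 4, an L position)
n=11: W (go to 4, an L position)
n=12: L (options 11(W), 7(W), 6(W), 5(W) are all W)
n=13: W (go to 12, an L position)
n=14: L (options 13(W), 9(W), 8(W), 7(W) are all W)
n=15: W (go to 14, an L position)

12: L, 14: L, 15: W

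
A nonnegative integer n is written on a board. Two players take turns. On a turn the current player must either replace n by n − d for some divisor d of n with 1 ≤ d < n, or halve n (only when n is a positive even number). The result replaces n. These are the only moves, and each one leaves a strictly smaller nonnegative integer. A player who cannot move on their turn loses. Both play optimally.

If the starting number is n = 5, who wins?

Label each position W (a win for the player to move) or L (a loss). A position with no legal move is L; any other position is W exactly when some move reaches an L, and L when every move reaches a W.
n=0: no move → L
n=1: no move → L
n=2: reaches L-position 1 → W
n=3: only reaches 2(W), which is W → L
n=4: reaches L-position 3 → W
n=5: only reaches 4(W), which is W → L
Every move from 5 reaches a W position, so the mover loses.

The second player wins.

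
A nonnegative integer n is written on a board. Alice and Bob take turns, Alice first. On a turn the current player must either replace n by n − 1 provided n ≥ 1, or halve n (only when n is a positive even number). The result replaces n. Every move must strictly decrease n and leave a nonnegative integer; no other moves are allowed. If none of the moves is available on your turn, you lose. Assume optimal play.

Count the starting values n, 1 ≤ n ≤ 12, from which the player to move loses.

Positions with no move are L. A position that does have a move is losing for the player to move precisely when every available move leads to a winning position for the opponent. Fill in the labels:
n=0: no move → L
n=1: can move to 0, which is L ⇒ W
n=2: the only move is to 1(W), a W ⇒ L
n=3: can move to 2, which is L ⇒ W
n=4: can move to 2, which is L ⇒ W
n=5: the only move is to 4(W), a W ⇒ L
n=6: can move to 5, which is L ⇒ W
n=7: the only move is to 6(W), a W ⇒ L
n=8: can move to 7, which is L ⇒ W
n=9: the only move is to 8(W), a W ⇒ L
n=10: can move to 5, which is L ⇒ W
n=11: the only move is to 10(W), a W ⇒ L
n=12: can move to 11, which is L ⇒ W
L entries with 1 ≤ n ≤ 12 (n=0 is outside the asked range and is not counted): n = 2, 5, 7, 9, 11; that makes 5.

5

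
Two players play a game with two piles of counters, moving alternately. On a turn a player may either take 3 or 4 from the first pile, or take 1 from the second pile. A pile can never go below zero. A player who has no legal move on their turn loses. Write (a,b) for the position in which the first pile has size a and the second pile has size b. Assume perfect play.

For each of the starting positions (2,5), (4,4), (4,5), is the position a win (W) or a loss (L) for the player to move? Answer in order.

Build the W/L table. Terminal = L. A non-terminal position is W if it has a move to some L; otherwise it is L.
No move ever increases a pile, so every position that can arise here has a ≤ 4 and b ≤ 5; it is enough to label the cells with 0 ≤ a ≤ 4 and 0 ≤ b ≤ 5.
Every move lowers a or b (never raises either), so fill the grid row by row in increasing a, and left to right within a row: each cell's successors are then already labelled.
      b=0  b=1  b=2  b=3  b=4  b=5
a=0:    L    W    L    W    L    W
a=1:    L    W    L    W    L    W
a=2:    L    W    L    W    L    W
a=3:    W    L    W    L    W    L
a=4:    W    L    W    L    W    L
Cells with no legal move (terminal, hence L): (0,0), (1,0), (2,0).
The remaining L cells, each justified by listing all of its moves:
(0,2): L (sole option (0,1)(W) is W)
(0,4): L (sole option (0,3)(W) is W)
(1,2): L (sole option (1,1)(W) is W)
(1,4): L (sole option (1,3)(W) is W)
(2,2): L (sole option (2,1)(W) is W)
(2,4): L (sole option (2,3)(W) is W)
(3,1): L (options (0,1)(W), (3,0)(W) are all W)
(3,3): L (options (0,3)(W), (3,2)(W) are all W)
(3,5): L (options (0,5)(W), (3,4)(W) are all W)
(4,1): L (options (1,1)(W), (0,1)(W), (4,0)(W) are all W)
(4,3): L (options (1,3)(W), (0,3)(W), (4,2)(W) are all W)
(4,5): L (options (1,5)(W), (0,5)(W), (4,4)(W) are all W)
Every other cell has at least one move into one of the L cells above, so it is W.
(2,5): the move to (2,4) reaches an L cell, so W
(4,4): the move to (1,4) reaches an L cell, so W
(4,5): one of the L cells justified above, so L

(2,5): W, (4,4): W, (4,5): L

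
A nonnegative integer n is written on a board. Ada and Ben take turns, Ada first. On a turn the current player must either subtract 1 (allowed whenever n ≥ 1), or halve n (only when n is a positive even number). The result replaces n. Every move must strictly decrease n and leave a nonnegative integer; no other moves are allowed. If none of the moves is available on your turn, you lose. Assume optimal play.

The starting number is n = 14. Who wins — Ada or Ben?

Ada wins.

Positions with no move are L. A position that does have a move is losing for the player to move precisely when every available move leads to a winning position for the opponent. Fill in the labels:
n=0: no move → L
n=1: reaches L-position 0 → W
n=2: only reaches 1(W), which is W → L
n=3: reaches L-position 2 → W
n=4: reaches L-position 2 → W
n=5: only reaches 4(W), which is W → L
n=6: reaches L-position 5 → W
n=7: only reaches 6(W), which is W → L
n=8: reaches L-position 7 → W
n=9: only reaches 8(W), which is W → L
n=10: reaches L-position 5 → W
n=11: only reaches 10(W), which is W → L
n=12: reaches L-position 11 → W
n=13: only reaches 12(W), which is W → L
n=14: reaches L-position 7 → W
The starting position 14 is W: Ada should move to 7, handing over an L position.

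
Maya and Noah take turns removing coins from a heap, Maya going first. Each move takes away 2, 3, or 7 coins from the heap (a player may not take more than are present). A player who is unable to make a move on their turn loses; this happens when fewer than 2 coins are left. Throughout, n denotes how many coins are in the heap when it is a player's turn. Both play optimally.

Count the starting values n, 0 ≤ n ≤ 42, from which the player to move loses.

Use the standard recursion: the mover loses at a terminal position; elsewhere, the mover wins exactly when some move hands the opponent an L position.
n=0: no move → L
n=1: no move → L
n=2: →0(L), so W
n=3: →1(L), so W
n=4: →1(L), so W
n=5: →3(W), 2(W) — all W, so L
n=6: →4(W), 3(W) — all W, so L
n=7: →5(L), so W
n=8: →6(L), so W
n=9: →6(L), so W
n=10: →8(W), 7(W), 3(W) — all W, so L
n=11: →9(W), 8(W), 4(W) — all W, so L
n=12: →10(L), so W
n=13: →11(L), so W
n=14: →11(L), so W
n=15: →13(W), 12(W), 8(W) — all W, so L
n=16: →14(W), 13(W), 9(W) — all W, so L
n=17: →15(L), so W
n=18: →16(L), so W
n=19: →16(L), so W
n=20: →18(W), 17(W), 13(W) — all W, so L
n=21: →19(W), 18(W), 14(W) — all W, so L
n=22: →20(L), so W
n=23: →21(L), so W
n=24: →21(L), so W
n=25: →23(W), 22(W), 18(W) — all W, so L
n=26: →24(W), 23(W), 19(W) — all W, so L
n=27: →25(L), so W
n=28: →26(L), so W
n=29: →26(L), so W
n=30: →28(W), 27(W), 23(W) — all W, so L
n=31: →29(W), 28(W), 24(W) — all W, so L
n=32: →30(L), so W
n=33: →31(L), so W
n=34: →31(L), so W
n=35: →33(W), 32(W), 28(W) — all W, so L
n=36: →34(W), 33(W), 29(W) — all W, so L
n=37: →35(L), so W
n=38: →36(L), so W
n=39: →36(L), so W
n=40: →38(W), 37(W), 33(W) — all W, so L
n=41: →39(W), 38(W), 34(W) — all W, so L
n=42: →40(L), so W
L entries with 0 ≤ n ≤ 42: n = 0, 1, 5, 6, 10, 11, 15, 16, 20, 21, 25, 26, 30, 31, 35, 36, 40, 41; that makes 18.

18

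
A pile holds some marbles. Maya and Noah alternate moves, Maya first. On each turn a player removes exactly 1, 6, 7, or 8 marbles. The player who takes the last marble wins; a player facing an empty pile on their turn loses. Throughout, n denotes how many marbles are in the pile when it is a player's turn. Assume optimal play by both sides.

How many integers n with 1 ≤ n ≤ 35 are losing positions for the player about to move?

8

Work bottom-up. With no move the player to move loses. Otherwise the position is W if at least one move leads to an L position for the opponent, and L if every move leads to a W.
n=0: no move → L
n=1: can move to 0, which is L ⇒ W
n=2: the only move is to 1(W), a W ⇒ L
n=3: can move to 2, which is L ⇒ W
n=4: the only move is to 3(W), a W ⇒ L
n=5: can move to 4, which is L ⇒ W
n=6: can move to 0, which is L ⇒ W
n=7: can move to 0, which is L ⇒ W
n=8: can move to 2, which is L ⇒ W
n=9: can move to 2, which is L ⇒ W
n=10: can move to 4, which is L ⇒ W
n=11: can move to 4, which is L ⇒ W
n=12: can move to 4, which is L ⇒ W
n=13: moves to 12(W), 7(W), 6(W), 5(W); every one is W ⇒ L
n=14: can move to 13, which is L ⇒ W
n=15: moves to 14(W), 9(W), 8(W), 7(W); every one is W ⇒ L
n=16: can move to 15, which is L ⇒ W
n=17: moves to 16(W), 11(W), 10(W), 9(W); every one is W ⇒ L
n=18: can move to 17, which is L ⇒ W
n=19: can move to 13, which is L ⇒ W
n=20: can move to 13, which is L ⇒ W
n=21: can move to 15, which is L ⇒ W
n=22: can move to 15, which is L ⇒ W
n=23: can move to 17, which is L ⇒ W
n=24: can move to 17, which is L ⇒ W
n=25: can move to 17, which is L ⇒ W
n=26: moves to 25(W), 20(W), 19(W), 18(W); every one is W ⇒ L
n=27: can move to 26, which is L ⇒ W
n=28: moves to 27(W), 22(W), 21(W), 20(W); every one is W ⇒ L
n=29: can move to 28, which is L ⇒ W
n=30: moves to 29(W), 24(W), 23(W), 22(W); every one is W ⇒ L
n=31: can move to 30, which is L ⇒ W
n=32: can move to 26, which is L ⇒ W
n=33: can move to 26, which is L ⇒ W
n=34: can move to 28, which is L ⇒ W
n=35: can move to 28, which is L ⇒ W
L entries with 1 ≤ n ≤ 35 (n=0 is outside the asked range and is not counted): n = 2, 4, 13, 15, 17, 26, 28, 30; that makes 8.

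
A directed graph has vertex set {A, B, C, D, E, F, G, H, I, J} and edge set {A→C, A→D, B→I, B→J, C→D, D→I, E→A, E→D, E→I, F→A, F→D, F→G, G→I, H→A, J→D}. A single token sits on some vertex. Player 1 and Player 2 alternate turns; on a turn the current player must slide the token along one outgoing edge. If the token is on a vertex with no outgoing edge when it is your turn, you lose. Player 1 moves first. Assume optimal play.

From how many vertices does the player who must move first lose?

5

Positions with no move are L. A position that does have a move is losing for the player to move precisely when every available move leads to a winning position for the opponent. Fill in the labels:
Every edge goes from a vertex to one that appears earlier in the order I, D, C, A, J, E, G, B, F, H, so processing vertices in that order labels each vertex after all of its successors.
I: no outgoing edge → L
D: W (go to I, an L position)
C: L (sole option D(W) is W)
A: W (go to C, an L position)
J: L (sole option D(W) is W)
E: W (go to I, an L position)
G: W (go to I, an L position)
B: W (go to J, an L position)
F: L (options G(W), A(W), D(W) are all W)
H: L (sole option A(W) is W)
The L vertices are C, F, H, I, J; that is 5 in all.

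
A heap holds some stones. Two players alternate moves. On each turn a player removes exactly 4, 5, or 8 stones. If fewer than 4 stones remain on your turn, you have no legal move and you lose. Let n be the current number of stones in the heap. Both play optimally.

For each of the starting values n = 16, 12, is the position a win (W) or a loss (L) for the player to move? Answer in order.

16: W, 12: L

Build the W/L table. Terminal = L. A non-terminal position is W if it has a move to some L; otherwise it is L.
n=0: no move → L
n=1: no move → L
n=2: no move → L
n=3: no move → L
n=4: can move to 0, which is L ⇒ W
n=5: can move to 1, which is L ⇒ W
n=6: can move to 2, which is L ⇒ W
n=7: can move to 3, which is L ⇒ W
n=8: can move to 3, which is L ⇒ W
n=9: can move to 1, which is L ⇒ W
n=10: can move to 2, which is L ⇒ W
n=11: can move to 3, which is L ⇒ W
n=12: moves to 8(W), 7(W), 4(W); every one is W ⇒ L
n=13: moves to 9(W), 8(W), 5(W); every one is W ⇒ L
n=14: moves to 10(W), 9(W), 6(W); every one is W ⇒ L
n=15: moves to 11(W), 10(W), 7(W); every one is W ⇒ L
n=16: can move to 12, which is L ⇒ W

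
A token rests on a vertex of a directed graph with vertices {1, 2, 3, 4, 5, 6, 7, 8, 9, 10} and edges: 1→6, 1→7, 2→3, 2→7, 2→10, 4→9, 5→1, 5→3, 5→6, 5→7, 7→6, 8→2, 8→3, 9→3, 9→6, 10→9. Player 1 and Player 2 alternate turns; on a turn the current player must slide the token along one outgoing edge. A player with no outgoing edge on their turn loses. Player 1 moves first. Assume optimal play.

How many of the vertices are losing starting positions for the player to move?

4

Classify positions by backward induction: terminal positions (no move available) are L. From any other position, the mover wins iff some move reaches an L.
Every edge goes from a vertex to one that appears earlier in the order 6, 3, 9, 7, 10, 2, 1, 5, 4, 8, so processing vertices in that order labels each vertex after all of its successors.
6: no outgoing edge → L
3: no outgoing edge → L
9: W (go to 3, an L position)
7: W (go to 6, an L position)
10: L (sole option 9(W) is W)
2: W (go to 10, an L position)
1: W (go to 6, an L position)
5: W (go to 3, an L position)
4: L (sole option 9(W) is W)
8: W (go to 3, an L position)
The L vertices are 3, 4, 6, 10; that is 4 in all.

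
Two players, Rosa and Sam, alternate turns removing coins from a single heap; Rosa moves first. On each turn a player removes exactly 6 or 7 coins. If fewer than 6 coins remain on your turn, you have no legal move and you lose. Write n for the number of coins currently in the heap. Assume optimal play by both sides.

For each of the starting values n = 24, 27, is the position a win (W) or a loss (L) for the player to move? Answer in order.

Classify positions by backward induction: terminal positions (no move available) are L. From any other position, the mover wins iff some move reaches an L.
n=0: no move → L
n=1: no move → L
n=2: no move → L
n=3: no move → L
n=4: no move → L
n=5: no move → L
n=6: can move to 0, which is L ⇒ W
n=7: can move to 1, which is L ⇒ W
n=8: can move to 2, which is L ⇒ W
n=9: can move to 3, which is L ⇒ W
n=10: can move to 4, which is L ⇒ W
n=11: can move to 5, which is L ⇒ W
n=12: can move to 5, which is L ⇒ W
n=13: moves to 7(W), 6(W); every one is W ⇒ L
n=14: moves to 8(W), 7(W); every one is W ⇒ L
n=15: moves to 9(W), 8(W); every one is W ⇒ L
n=16: moves to 10(W), 9(W); every one is W ⇒ L
n=17: moves to 11(W), 10(W); every one is W ⇒ L
n=18: moves to 12(W), 11(W); every one is W ⇒ L
n=19: can move to 13, which is L ⇒ W
n=20: can move to 14, which is L ⇒ W
n=21: can move to 15, which is L ⇒ W
n=22: can move to 16, which is L ⇒ W
n=23: can move to 17, which is L ⇒ W
n=24: can move to 18, which is L ⇒ W
n=25: can move to 18, which is L ⇒ W
n=26: moves to 20(W), 19(W); every one is W ⇒ L
n=27: moves to 21(W), 20(W); every one is W ⇒ L

24: W, 27: L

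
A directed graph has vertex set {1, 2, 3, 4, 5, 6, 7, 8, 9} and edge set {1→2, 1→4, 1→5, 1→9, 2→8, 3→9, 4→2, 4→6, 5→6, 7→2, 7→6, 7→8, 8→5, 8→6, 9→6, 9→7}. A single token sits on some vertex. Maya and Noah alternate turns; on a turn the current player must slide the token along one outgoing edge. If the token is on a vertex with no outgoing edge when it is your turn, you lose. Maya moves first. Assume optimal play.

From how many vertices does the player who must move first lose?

3

Compute win/loss labels from the base case upward. A position with no move is L. Any other position is W if it can reach an L in one move, else L.
Every edge goes from a vertex to one that appears earlier in the order 6, 5, 8, 2, 7, 4, 9, 1, 3, so processing vertices in that order labels each vertex after all of its successors.
6: no outgoing edge → L
5: can move to 6, which is L ⇒ W
8: can move to 6, which is L ⇒ W
2: the only move is to 8(W), a W ⇒ L
7: can move to 2, which is L ⇒ W
4: can move to 2, which is L ⇒ W
9: can move to 6, which is L ⇒ W
1: can move to 2, which is L ⇒ W
3: the only move is to 9(W), a W ⇒ L
The L vertices are 2, 3, 6; that is 3 in all.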